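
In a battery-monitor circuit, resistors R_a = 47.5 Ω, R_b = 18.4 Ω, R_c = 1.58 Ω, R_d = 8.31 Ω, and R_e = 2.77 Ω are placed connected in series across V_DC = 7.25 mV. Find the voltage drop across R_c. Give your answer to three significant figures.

V ≈ 0.146 mV

ΣR = 47.5 + 18.4 + 1.58 + 8.31 + 2.77 = 78.56 Ω.
By the voltage-divider rule, V = 7.25 × 1.580/78.56 = 0.1458 mV.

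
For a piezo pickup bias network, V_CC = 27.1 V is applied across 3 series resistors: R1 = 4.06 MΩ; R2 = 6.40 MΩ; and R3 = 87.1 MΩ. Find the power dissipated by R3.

P ≈ 6.72 µW

The common current is I = 27.1/97.56 = 0.2778 µA.
P(R3) = I²·R3 = (0.2778)² × 87.1 = 6.721 µW.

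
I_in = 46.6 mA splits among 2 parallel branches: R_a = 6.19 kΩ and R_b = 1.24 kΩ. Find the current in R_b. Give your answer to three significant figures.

I ≈ 38.8 mA

For two parallel branches, I_k = I_in · (other R)/(sum of R).
I(R_b) = 46.6 × 6.19/(6.19 + 1.24) = 46.6 × 0.8331 = 38.82 mA.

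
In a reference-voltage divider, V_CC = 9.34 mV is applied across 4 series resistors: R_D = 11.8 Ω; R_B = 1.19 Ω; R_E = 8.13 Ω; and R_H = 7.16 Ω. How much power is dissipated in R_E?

P ≈ 0.887 µW

Series current I = V_CC/ΣR = 9.34/28.28 = 0.3303 mA.
V(R_E) = I·R = 2.685 mV; P = V·I = 2.685 × 0.3303 = 0.8868 µW.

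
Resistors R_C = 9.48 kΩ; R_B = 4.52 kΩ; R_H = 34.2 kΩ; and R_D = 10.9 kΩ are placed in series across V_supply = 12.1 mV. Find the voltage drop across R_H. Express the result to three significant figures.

V ≈ 7.00 mV

ΣR = 9.48 + 4.52 + 34.2 + 10.9 = 59.10 kΩ.
By the voltage-divider rule, V = 12.1 × 34.20/59.10 = 7.002 mV.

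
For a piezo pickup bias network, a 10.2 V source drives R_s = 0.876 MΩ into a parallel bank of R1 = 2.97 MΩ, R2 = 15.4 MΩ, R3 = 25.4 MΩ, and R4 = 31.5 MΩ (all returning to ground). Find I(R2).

I ≈ 0.468 µA

Parallel bank: R_p = 1/(1/2.97 + 1/15.4 + 1/25.4 + 1/31.5) = 2.115 MΩ.
Node voltage V_A = V_DC · R_p/(R_s + R_p) = 10.2 × 0.7071 = 7.213 V.
Branch current I = V_A/R2 = 7.213/15.4 = 0.4684 µA.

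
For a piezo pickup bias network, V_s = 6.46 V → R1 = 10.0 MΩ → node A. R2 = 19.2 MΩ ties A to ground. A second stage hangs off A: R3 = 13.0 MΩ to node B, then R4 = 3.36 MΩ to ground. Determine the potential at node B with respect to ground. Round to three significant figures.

Node A sees R2 in parallel with the series input of stage 2, R3 + R4 = 16.36 MΩ.
R2 ‖ (R3+R4) = 8.833 MΩ.
V_A = 6.46 × 8.833/(10.0 + 8.833) = 3.030 V.
Stage 2 is unloaded, so V_B = V_A · R4/(R3+R4) = 3.030 × 3.36/16.36 = 0.6223 V.

V_B ≈ 0.622 V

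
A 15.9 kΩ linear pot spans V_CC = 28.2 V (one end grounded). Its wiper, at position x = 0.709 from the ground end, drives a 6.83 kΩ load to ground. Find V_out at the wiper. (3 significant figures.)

V_out ≈ 13.5 V

Lower segment x·R_p = 11.27 kΩ; upper segment (1−x)·R_p = 4.627 kΩ.
R_L loads the lower segment: effective lower R = 4.253 kΩ.
V_out = 28.2 × 4.253/(4.627 + 4.253) = 13.51 V.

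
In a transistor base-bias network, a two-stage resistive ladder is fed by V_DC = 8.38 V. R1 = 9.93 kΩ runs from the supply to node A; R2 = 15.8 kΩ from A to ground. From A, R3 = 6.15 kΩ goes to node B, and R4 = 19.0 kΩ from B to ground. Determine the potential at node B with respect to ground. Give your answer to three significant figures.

V_B ≈ 3.13 V

The second stage (R3 + R4 = 25.15 kΩ) loads node A in parallel with R2.
R2 ‖ (R3+R4) = 9.704 kΩ.
V_A = 8.38 × 9.704/(9.93 + 9.704) = 4.142 V.
Then the unloaded second divider: V_B = V_A × R4/(R3+R4) = 4.142 × 0.7555 = 3.129 V.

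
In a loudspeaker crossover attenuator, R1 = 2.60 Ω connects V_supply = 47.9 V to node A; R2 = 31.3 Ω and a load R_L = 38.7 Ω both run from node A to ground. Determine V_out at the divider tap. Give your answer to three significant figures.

V_out ≈ 41.6 V

First combine the lower leg with the load: R2 ‖ R_L = 17.30 Ω.
Voltage divider with the loaded lower leg: V_out = 47.9 × 17.30/(2.60 + 17.30) = 47.9 × 0.8694 = 41.64 V.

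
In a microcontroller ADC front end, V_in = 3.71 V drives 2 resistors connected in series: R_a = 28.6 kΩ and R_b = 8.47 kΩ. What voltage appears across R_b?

Total series resistance ΣR = 28.6 + 8.47 = 37.07 kΩ.
Voltage divider: V = V_in · (8.470 / 37.07) = 3.71 × 0.2285 = 0.8477 V.

V ≈ 0.848 V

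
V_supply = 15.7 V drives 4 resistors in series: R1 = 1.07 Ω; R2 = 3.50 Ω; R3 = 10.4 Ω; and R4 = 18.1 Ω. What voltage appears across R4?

V ≈ 8.59 V

ΣR = 1.07 + 3.50 + 10.4 + 18.1 = 33.07 Ω.
V = V_supply · R/ΣR = 15.7 × 0.5473 = 8.593 V.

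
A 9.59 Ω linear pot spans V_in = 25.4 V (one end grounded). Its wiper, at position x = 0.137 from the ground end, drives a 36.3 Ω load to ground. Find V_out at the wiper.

V_out ≈ 3.37 V

Split the track: R_lower = x·R_p = 1.314 Ω, R_upper = (1−x)·R_p = 8.276 Ω.
(x·R_p) ‖ R_L = 1.268 Ω.
Loaded-divider output: V_out = 25.4 × 0.1329 = 3.374 V.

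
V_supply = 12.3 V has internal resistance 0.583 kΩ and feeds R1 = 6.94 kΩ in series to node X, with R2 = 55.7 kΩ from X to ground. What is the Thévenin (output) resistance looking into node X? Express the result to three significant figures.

R1' = 0.583 + 6.94 = 7.523 kΩ (source resistance + R1).
Looking into X with the source shorted: R_th = R1'·R2/(R1'+R2) = 7.523 × 55.7/63.22 = 6.628 kΩ.

R_th ≈ 6.63 kΩ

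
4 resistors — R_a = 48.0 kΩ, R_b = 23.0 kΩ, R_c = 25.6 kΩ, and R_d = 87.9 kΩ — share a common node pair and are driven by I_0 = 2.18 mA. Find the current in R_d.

ΣG = 1/48.0 + 1/23.0 + 1/25.6 + 1/87.9 = 0.1148.
Current divider: I(R_d) = I_0 · G_k/ΣG = 2.18 × (0.01138/0.1148) = 2.18 × 0.09914 = 0.2161 mA.

I ≈ 0.216 mA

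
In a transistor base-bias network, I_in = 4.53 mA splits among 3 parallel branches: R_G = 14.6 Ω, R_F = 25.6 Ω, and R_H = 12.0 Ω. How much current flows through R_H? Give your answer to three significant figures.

ΣG = 1/14.6 + 1/25.6 + 1/12.0 = 0.1909.
R_H takes the fraction G_k/ΣG = 0.08333/0.1909 = 0.4366, so I = 4.53 × 0.4366 = 1.978 mA.

I ≈ 1.98 mA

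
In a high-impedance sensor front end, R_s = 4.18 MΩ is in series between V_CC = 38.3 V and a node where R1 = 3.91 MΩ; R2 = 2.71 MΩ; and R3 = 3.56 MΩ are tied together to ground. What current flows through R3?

Equivalent of the parallel group: R_p = 1.104 MΩ.
Node voltage V_A = V_CC · R_p/(R_s + R_p) = 38.3 × 0.2090 = 8.003 V.
Branch current I = V_A/R3 = 8.003/3.56 = 2.248 µA.

I ≈ 2.25 µA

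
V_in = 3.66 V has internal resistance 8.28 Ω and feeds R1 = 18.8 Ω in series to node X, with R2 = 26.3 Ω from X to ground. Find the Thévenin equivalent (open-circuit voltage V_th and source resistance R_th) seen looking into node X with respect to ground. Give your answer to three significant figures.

V_th ≈ 1.80 V, R_th ≈ 13.3 Ω

R1' = 8.28 + 18.8 = 27.08 Ω (source resistance + R1).
Open-circuit (no load on X): V_th = V_in · R2/(R1' + R2) = 3.66 × 26.3/(27.08 + 26.3) = 1.803 V.
Looking into X with the source shorted: R_th = R1'·R2/(R1'+R2) = 27.08 × 26.3/53.38 = 13.34 Ω.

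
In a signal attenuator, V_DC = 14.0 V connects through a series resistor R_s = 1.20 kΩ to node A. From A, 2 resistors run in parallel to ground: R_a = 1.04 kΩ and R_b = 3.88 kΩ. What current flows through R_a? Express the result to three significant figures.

Combine the parallel branches: R_p = (1/1.04 + 1/3.88)⁻¹ = 0.8202 kΩ.
V_A by voltage divider: V_A = 14.0 × 0.8202/(1.20 + 0.8202) = 5.684 V.
Branch current I = V_A/R_a = 5.684/1.04 = 5.465 mA.
(Check via current divider: I_total = 6.930 mA; share G_k/ΣG = 0.7886 → same result.)

I ≈ 5.47 mA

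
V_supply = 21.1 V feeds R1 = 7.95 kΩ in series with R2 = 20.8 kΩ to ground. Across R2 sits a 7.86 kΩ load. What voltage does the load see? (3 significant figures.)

First combine the lower leg with the load: R2 ‖ R_L = 5.704 kΩ.
Voltage divider with the loaded lower leg: V_out = 21.1 × 5.704/(7.95 + 5.704) = 21.1 × 0.4178 = 8.815 V.
(Unloaded it would be 15.3 V; the load pulls it down.)

V_out ≈ 8.81 V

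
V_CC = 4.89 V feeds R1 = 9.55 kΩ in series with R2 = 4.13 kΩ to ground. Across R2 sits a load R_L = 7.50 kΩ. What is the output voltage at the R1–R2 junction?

First combine the lower leg with the load: R2 ‖ R_L = 2.663 kΩ.
Now apply the divider: V_out = 4.89 × 0.2181 = 1.066 V.
(Unloaded it would be 1.48 V; the load pulls it down.)

V_out ≈ 1.07 V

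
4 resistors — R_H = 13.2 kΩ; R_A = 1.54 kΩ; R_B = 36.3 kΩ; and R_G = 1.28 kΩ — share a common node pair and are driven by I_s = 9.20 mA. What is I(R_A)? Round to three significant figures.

Conductances: ΣG = 1/13.2 + 1/1.54 + 1/36.3 + 1/1.28 = 1.534 (1/kΩ).
Current divider: I(R_A) = I_s · G_k/ΣG = 9.20 × (0.6494/1.534) = 9.20 × 0.4233 = 3.895 mA.

I ≈ 3.89 mA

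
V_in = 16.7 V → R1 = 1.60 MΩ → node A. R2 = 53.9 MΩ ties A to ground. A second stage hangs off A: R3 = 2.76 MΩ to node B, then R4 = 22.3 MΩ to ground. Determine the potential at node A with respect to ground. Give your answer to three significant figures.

V_A ≈ 15.3 V

The second stage (R3 + R4 = 25.06 MΩ) loads node A in parallel with R2.
R2 ‖ (R3+R4) = 17.11 MΩ.
V_A = 16.7 × 17.11/(1.60 + 17.11) = 15.27 V.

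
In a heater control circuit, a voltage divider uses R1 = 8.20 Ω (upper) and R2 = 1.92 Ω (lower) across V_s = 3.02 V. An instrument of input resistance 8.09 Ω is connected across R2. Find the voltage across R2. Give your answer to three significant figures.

V_out ≈ 0.481 V

First combine the lower leg with the load: R2 ‖ R_L = 1.552 Ω.
Then V_out = V_s · R2'/(R1 + R2') = 3.02 × 1.552/9.752 = 0.4806 V.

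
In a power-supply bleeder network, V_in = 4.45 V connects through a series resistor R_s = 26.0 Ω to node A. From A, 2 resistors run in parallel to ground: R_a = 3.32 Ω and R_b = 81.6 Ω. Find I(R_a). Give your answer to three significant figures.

I ≈ 0.146 A

Parallel bank: R_p = 1/(1/3.32 + 1/81.6) = 3.190 Ω.
V_A by voltage divider: V_A = 4.45 × 3.190/(26.0 + 3.190) = 0.4863 V.
I(R_a) = V_A / R_a = 0.4863/3.32 = 0.1465 A.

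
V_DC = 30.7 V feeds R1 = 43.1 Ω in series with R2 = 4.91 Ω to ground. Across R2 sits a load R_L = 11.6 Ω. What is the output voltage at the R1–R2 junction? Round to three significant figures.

First combine the lower leg with the load: R2 ‖ R_L = 3.450 Ω.
Now apply the divider: V_out = 30.7 × 0.07411 = 2.275 V.
(Unloaded it would be 3.14 V; the load pulls it down.)

V_out ≈ 2.28 V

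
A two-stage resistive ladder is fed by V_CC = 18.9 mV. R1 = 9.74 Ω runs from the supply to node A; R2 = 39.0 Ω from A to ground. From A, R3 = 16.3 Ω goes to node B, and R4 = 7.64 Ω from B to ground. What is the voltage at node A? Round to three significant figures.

Node A sees R2 in parallel with the series input of stage 2, R3 + R4 = 23.94 Ω.
R2 ‖ (R3+R4) = 14.83 Ω.
First divider: V_A = V_CC · 14.83/(9.74 + 14.83) = 11.41 mV.

V_A ≈ 11.4 mV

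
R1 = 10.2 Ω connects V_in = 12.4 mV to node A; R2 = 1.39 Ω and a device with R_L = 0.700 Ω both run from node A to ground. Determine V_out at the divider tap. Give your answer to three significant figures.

V_out ≈ 0.541 mV

The load sits in parallel with R2, giving an effective lower resistance R2' = R2·R_L/(R2+R_L) = 0.4656 Ω.
Then V_out = V_in · R2'/(R1 + R2') = 12.4 × 0.4656/10.67 = 0.5413 mV.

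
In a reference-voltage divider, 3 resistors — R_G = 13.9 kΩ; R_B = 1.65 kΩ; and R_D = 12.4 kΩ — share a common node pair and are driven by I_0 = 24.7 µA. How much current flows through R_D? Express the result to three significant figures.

ΣG = 1/13.9 + 1/1.65 + 1/12.4 = 0.7586.
R_D takes the fraction G_k/ΣG = 0.08065/0.7586 = 0.1063, so I = 24.7 × 0.1063 = 2.626 µA.

I ≈ 2.63 µA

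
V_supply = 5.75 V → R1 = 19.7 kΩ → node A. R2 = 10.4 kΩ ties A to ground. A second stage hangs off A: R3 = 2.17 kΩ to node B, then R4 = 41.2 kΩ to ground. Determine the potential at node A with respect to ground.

Looking into the second stage from A: R3 + R4 = 43.37 kΩ appears in parallel with R2.
R2 ‖ (R3+R4) = 8.388 kΩ.
First divider: V_A = V_supply · 8.388/(19.7 + 8.388) = 1.717 V.

V_A ≈ 1.72 V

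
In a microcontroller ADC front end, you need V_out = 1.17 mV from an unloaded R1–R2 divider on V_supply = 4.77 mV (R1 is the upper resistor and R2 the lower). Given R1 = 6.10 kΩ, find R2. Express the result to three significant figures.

V_out/V_supply = R2/(R1+R2) = 0.2453.
R2 = R1 · 0.2453/(1 − 0.2453) = 1.983 kΩ.

R2 ≈ 1.98 kΩ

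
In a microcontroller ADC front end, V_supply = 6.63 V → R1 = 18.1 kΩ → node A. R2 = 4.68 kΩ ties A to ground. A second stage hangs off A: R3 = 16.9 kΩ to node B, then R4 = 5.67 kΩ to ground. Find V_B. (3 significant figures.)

V_B ≈ 0.294 V

The second stage (R3 + R4 = 22.57 kΩ) loads node A in parallel with R2.
R2 ‖ (R3+R4) = 3.876 kΩ.
First divider: V_A = V_supply · 3.876/(18.1 + 3.876) = 1.169 V.
Stage 2 is unloaded, so V_B = V_A · R4/(R3+R4) = 1.169 × 5.67/22.57 = 0.2938 V.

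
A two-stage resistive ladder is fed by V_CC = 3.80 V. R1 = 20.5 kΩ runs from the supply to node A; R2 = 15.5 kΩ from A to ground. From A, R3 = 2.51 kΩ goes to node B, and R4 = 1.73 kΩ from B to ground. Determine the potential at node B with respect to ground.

V_B ≈ 0.217 V

Node A sees R2 in parallel with the series input of stage 2, R3 + R4 = 4.240 kΩ.
R2 ‖ (R3+R4) = 3.329 kΩ.
V_A = 3.80 × 3.329/(20.5 + 3.329) = 0.5309 V.
V_B = V_A × 0.4080 = 0.2166 V.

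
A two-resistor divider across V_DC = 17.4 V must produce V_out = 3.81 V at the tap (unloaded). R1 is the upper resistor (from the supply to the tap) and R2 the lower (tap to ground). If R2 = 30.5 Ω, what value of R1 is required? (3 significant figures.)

The divider ratio is R2/(R1+R2) = 3.81/17.4 = 0.2190.
So R1 = R2 · (V_DC/V_out − 1) = 30.5 × (17.4/3.81 − 1) = 30.5 × 3.567 = 108.8 Ω.

R1 ≈ 109 Ω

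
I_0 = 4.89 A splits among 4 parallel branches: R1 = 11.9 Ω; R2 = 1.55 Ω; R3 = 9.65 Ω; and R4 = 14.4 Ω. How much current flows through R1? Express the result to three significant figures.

I ≈ 0.455 A

ΣG = 1/11.9 + 1/1.55 + 1/9.65 + 1/14.4 = 0.9023.
R1 takes the fraction G_k/ΣG = 0.08403/0.9023 = 0.09314, so I = 4.89 × 0.09314 = 0.4554 A.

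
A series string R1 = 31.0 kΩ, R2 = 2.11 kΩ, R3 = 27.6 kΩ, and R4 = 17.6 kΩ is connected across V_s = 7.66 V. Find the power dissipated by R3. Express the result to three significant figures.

The common current is I = 7.66/78.31 = 0.09782 mA.
P = I²R = 0.009568 × 27.6 = 0.2641 mW.

P ≈ 0.264 mW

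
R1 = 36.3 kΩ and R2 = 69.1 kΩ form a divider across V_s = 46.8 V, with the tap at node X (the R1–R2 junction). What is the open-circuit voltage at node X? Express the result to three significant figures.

V_th ≈ 30.7 V

V_th is the unloaded tap voltage: V_s · R2/(R1+R2) = 46.8 × 0.6556 = 30.68 V.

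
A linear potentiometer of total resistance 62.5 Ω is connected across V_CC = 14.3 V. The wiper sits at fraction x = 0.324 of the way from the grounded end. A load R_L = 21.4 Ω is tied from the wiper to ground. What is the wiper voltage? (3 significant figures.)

Lower segment x·R_p = 20.25 Ω; upper segment (1−x)·R_p = 42.25 Ω.
(x·R_p) ‖ R_L = 10.40 Ω.
Then V_out = V_CC · 10.40/(42.25 + 10.40) = 2.826 V.

V_out ≈ 2.83 V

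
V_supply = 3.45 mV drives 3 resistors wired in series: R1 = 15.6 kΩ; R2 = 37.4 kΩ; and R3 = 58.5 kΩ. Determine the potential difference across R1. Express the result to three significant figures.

V ≈ 0.483 mV

Total series resistance ΣR = 15.6 + 37.4 + 58.5 = 111.5 kΩ.
V = V_supply · R/ΣR = 3.45 × 0.1399 = 0.4827 mV.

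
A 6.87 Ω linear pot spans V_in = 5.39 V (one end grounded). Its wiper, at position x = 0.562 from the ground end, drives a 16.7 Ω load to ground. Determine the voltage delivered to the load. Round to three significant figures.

V_out ≈ 2.75 V

Split the track: R_lower = x·R_p = 3.861 Ω, R_upper = (1−x)·R_p = 3.009 Ω.
Lower segment in parallel with the load: 3.861 ‖ 16.7 = 3.136 Ω.
Loaded-divider output: V_out = 5.39 × 0.5103 = 2.751 V.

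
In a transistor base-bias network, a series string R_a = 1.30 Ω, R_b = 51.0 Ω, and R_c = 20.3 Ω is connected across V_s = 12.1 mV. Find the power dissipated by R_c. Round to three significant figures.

P ≈ 0.564 µW

Series current I = V_s/ΣR = 12.1/72.60 = 0.1667 mA.
P(R_c) = I²·R_c = (0.1667)² × 20.3 = 0.5639 µW.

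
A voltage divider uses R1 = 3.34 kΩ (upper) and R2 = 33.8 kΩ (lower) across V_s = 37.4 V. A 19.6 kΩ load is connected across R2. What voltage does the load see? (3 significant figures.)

The load sits in parallel with R2, giving an effective lower resistance R2' = R2·R_L/(R2+R_L) = 12.41 kΩ.
Now apply the divider: V_out = 37.4 × 0.7879 = 29.47 V.
(Unloaded it would be 34.0 V; the load pulls it down.)

V_out ≈ 29.5 V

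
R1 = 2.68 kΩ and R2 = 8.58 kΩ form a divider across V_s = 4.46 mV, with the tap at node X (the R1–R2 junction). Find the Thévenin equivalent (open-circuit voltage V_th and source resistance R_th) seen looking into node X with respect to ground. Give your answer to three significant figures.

V_th ≈ 3.40 mV, R_th ≈ 2.04 kΩ

Open-circuit (no load on X): V_th = V_s · R2/(R1 + R2) = 4.46 × 8.58/(2.680 + 8.58) = 3.398 mV.
With V_s suppressed (replaced by a short), R_th = R1 ‖ R2 = (2.680 × 8.58)/(2.680 + 8.58) = 2.042 kΩ.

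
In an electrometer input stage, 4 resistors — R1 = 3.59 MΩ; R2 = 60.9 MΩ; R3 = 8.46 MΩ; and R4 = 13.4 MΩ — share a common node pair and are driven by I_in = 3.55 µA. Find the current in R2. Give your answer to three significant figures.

ΣG = 1/3.59 + 1/60.9 + 1/8.46 + 1/13.4 = 0.4878.
Current divider: I(R2) = I_in · G_k/ΣG = 3.55 × (0.01642/0.4878) = 3.55 × 0.03366 = 0.1195 µA.

I ≈ 0.119 µA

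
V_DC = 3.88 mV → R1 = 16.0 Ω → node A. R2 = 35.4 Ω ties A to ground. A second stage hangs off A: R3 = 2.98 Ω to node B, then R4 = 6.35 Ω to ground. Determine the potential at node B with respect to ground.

V_B ≈ 0.834 mV

Looking into the second stage from A: R3 + R4 = 9.330 Ω appears in parallel with R2.
Effective lower resistance at A: R2 ‖ 9.330 = 7.384 Ω.
First divider: V_A = V_DC · 7.384/(16.0 + 7.384) = 1.225 mV.
V_B = V_A × 0.6806 = 0.8339 mV.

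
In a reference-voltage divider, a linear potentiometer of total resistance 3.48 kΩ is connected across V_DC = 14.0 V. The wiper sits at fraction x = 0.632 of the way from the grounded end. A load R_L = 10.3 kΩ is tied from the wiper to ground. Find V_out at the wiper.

V_out ≈ 8.20 V

The pot divides into 1.281 kΩ above the wiper and 2.199 kΩ below.
(x·R_p) ‖ R_L = 1.812 kΩ.
V_out = 14.0 × 1.812/(1.281 + 1.812) = 8.203 V.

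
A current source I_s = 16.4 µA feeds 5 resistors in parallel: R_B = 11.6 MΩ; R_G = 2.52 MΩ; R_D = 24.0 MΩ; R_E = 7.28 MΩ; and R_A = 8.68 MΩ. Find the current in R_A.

ΣG = 1/11.6 + 1/2.52 + 1/24.0 + 1/7.28 + 1/8.68 = 0.7773.
Current divider: I(R_A) = I_s · G_k/ΣG = 16.4 × (0.1152/0.7773) = 16.4 × 0.1482 = 2.431 µA.

I ≈ 2.43 µA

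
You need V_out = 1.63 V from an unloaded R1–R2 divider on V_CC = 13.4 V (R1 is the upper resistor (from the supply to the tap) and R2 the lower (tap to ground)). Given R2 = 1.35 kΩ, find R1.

R1 ≈ 9.75 kΩ

The divider ratio is R2/(R1+R2) = 1.63/13.4 = 0.1216.
R1 = R2·(1/k − 1) = 1.35 × 7.221 = 9.748 kΩ.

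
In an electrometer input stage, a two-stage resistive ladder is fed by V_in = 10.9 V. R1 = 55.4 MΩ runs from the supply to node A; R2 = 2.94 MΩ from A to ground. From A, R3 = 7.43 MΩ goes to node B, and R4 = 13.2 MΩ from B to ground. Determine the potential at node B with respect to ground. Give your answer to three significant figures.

V_B ≈ 0.310 V

Node A sees R2 in parallel with the series input of stage 2, R3 + R4 = 20.63 MΩ.
Effective lower resistance at A: R2 ‖ 20.63 = 2.573 MΩ.
V_A = 10.9 × 2.573/(55.4 + 2.573) = 0.4838 V.
Stage 2 is unloaded, so V_B = V_A · R4/(R3+R4) = 0.4838 × 13.2/20.63 = 0.3096 V.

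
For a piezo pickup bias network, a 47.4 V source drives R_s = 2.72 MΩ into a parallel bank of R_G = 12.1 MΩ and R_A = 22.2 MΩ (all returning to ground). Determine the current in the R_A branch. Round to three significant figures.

Combine the parallel branches: R_p = (1/12.1 + 1/22.2)⁻¹ = 7.831 MΩ.
V_A = 47.4 × 7.831/10.55 = 35.18 V.
I(R_A) = V_A / R_A = 35.18/22.2 = 1.585 µA.

I ≈ 1.58 µA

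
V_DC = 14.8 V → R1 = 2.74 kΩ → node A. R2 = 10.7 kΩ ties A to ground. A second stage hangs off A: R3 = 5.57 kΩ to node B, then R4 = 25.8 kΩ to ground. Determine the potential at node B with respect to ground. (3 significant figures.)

V_B ≈ 9.06 V

Node A sees R2 in parallel with the series input of stage 2, R3 + R4 = 31.37 kΩ.
Effective lower resistance at A: R2 ‖ 31.37 = 7.979 kΩ.
First divider: V_A = V_DC · 7.979/(2.74 + 7.979) = 11.02 V.
Stage 2 is unloaded, so V_B = V_A · R4/(R3+R4) = 11.02 × 25.8/31.37 = 9.061 V.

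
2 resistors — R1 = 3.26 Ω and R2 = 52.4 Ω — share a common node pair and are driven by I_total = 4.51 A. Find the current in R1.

Two-branch current divider: I_k = I_total · R_other/(R_1 + R_2).
So I = 4.51 × 52.4/55.66 = 4.246 A.

I ≈ 4.25 A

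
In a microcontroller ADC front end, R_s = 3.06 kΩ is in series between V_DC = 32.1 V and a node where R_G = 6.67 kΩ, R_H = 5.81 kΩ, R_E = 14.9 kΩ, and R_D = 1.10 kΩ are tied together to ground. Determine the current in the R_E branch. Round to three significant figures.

Equivalent of the parallel group: R_p = 0.7703 kΩ.
V_A by voltage divider: V_A = 32.1 × 0.7703/(3.06 + 0.7703) = 6.455 V.
Branch current I = V_A/R_E = 6.455/14.9 = 0.4332 mA.
(Check via current divider: I_total = 8.381 mA; share G_k/ΣG = 0.05170 → same result.)

I ≈ 0.433 mA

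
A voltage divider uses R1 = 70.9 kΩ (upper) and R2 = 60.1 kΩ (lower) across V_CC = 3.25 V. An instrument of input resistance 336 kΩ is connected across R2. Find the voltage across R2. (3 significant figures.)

First combine the lower leg with the load: R2 ‖ R_L = 50.98 kΩ.
Now apply the divider: V_out = 3.25 × 0.4183 = 1.359 V.

V_out ≈ 1.36 V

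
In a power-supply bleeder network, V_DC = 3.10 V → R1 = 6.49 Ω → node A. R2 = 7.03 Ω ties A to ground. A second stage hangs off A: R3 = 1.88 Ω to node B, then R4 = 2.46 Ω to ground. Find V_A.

V_A ≈ 0.907 V

Node A sees R2 in parallel with the series input of stage 2, R3 + R4 = 4.340 Ω.
Effective lower resistance at A: R2 ‖ 4.340 = 2.683 Ω.
First divider: V_A = V_DC · 2.683/(6.49 + 2.683) = 0.9068 V.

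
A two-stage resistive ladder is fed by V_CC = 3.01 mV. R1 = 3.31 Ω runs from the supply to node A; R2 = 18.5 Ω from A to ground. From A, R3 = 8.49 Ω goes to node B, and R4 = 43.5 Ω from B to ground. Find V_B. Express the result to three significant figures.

Looking into the second stage from A: R3 + R4 = 51.99 Ω appears in parallel with R2.
R2 ‖ (R3+R4) = 13.64 Ω.
First divider: V_A = V_CC · 13.64/(3.31 + 13.64) = 2.422 mV.
V_B = V_A × 0.8367 = 2.027 mV.

V_B ≈ 2.03 mV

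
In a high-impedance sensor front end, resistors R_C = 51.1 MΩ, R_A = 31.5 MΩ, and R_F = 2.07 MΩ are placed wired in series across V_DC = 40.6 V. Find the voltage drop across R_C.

V ≈ 24.5 V

Series total: ΣR = 51.1 + 31.5 + 2.07 = 84.67 MΩ.
V = V_DC · R/ΣR = 40.6 × 0.6035 = 24.50 V.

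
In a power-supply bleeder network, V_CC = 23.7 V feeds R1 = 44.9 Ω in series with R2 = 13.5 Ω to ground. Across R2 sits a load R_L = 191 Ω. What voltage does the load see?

The load sits in parallel with R2, giving an effective lower resistance R2' = R2·R_L/(R2+R_L) = 12.61 Ω.
Then V_out = V_CC · R2'/(R1 + R2') = 23.7 × 12.61/57.51 = 5.196 V.

V_out ≈ 5.20 V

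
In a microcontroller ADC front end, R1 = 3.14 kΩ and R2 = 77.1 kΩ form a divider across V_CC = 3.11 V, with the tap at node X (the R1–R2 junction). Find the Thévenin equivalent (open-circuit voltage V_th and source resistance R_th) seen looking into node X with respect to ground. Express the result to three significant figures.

Open-circuit (no load on X): V_th = V_CC · R2/(R1 + R2) = 3.11 × 77.1/(3.140 + 77.1) = 2.988 V.
With V_CC suppressed (replaced by a short), R_th = R1 ‖ R2 = (3.140 × 77.1)/(3.140 + 77.1) = 3.017 kΩ.

V_th ≈ 2.99 V, R_th ≈ 3.02 kΩ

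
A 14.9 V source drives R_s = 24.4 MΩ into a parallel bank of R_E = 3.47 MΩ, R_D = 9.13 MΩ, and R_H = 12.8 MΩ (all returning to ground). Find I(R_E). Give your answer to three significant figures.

I ≈ 0.341 µA

Equivalent of the parallel group: R_p = 2.102 MΩ.
V_A = 14.9 × 2.102/26.50 = 1.182 V.
I(R_E) = V_A / R_E = 1.182/3.47 = 0.3405 µA.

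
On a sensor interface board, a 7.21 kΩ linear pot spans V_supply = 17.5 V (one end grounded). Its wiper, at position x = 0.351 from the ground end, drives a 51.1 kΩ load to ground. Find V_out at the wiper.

V_out ≈ 5.95 V

Lower segment x·R_p = 2.531 kΩ; upper segment (1−x)·R_p = 4.679 kΩ.
Lower segment in parallel with the load: 2.531 ‖ 51.1 = 2.411 kΩ.
Then V_out = V_supply · 2.411/(4.679 + 2.411) = 5.951 V.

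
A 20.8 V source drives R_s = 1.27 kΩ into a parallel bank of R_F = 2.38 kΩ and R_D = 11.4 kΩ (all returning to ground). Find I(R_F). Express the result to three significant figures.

Equivalent of the parallel group: R_p = 1.969 kΩ.
Node voltage V_A = V_DC · R_p/(R_s + R_p) = 20.8 × 0.6079 = 12.64 V.
Branch current I = V_A/R_F = 12.64/2.38 = 5.313 mA.

I ≈ 5.31 mA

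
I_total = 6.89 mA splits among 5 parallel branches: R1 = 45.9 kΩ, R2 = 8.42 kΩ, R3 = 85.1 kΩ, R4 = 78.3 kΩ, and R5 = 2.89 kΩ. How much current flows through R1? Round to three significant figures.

Conductances: ΣG = 1/45.9 + 1/8.42 + 1/85.1 + 1/78.3 + 1/2.89 = 0.5111 (1/kΩ).
Current divider: I(R1) = I_total · G_k/ΣG = 6.89 × (0.02179/0.5111) = 6.89 × 0.04263 = 0.2937 mA.

I ≈ 0.294 mA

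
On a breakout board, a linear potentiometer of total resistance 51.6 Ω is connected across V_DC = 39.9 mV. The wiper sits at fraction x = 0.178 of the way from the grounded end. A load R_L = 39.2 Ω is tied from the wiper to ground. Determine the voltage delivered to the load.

V_out ≈ 5.96 mV

Split the track: R_lower = x·R_p = 9.185 Ω, R_upper = (1−x)·R_p = 42.42 Ω.
Lower segment in parallel with the load: 9.185 ‖ 39.2 = 7.441 Ω.
Loaded-divider output: V_out = 39.9 × 0.1493 = 5.955 mV.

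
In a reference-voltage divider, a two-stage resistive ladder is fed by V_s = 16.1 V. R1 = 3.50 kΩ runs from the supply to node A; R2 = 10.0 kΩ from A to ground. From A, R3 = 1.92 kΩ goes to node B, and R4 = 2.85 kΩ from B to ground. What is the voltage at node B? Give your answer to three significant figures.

V_B ≈ 4.62 V

Node A sees R2 in parallel with the series input of stage 2, R3 + R4 = 4.770 kΩ.
Effective lower resistance at A: R2 ‖ 4.770 = 3.230 kΩ.
V_A = 16.1 × 3.230/(3.50 + 3.230) = 7.726 V.
Stage 2 is unloaded, so V_B = V_A · R4/(R3+R4) = 7.726 × 2.85/4.770 = 4.616 V.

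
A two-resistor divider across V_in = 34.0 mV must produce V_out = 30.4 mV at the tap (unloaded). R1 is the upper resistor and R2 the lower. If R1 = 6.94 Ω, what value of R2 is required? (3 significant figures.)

Required fraction k = V_out/V_in = 0.8941.
So R2 = R1 · V_out/(V_in − V_out) = 6.94 × 30.4/(34.0 − 30.4) = 6.94 × 8.444 = 58.60 Ω.

R2 ≈ 58.6 Ω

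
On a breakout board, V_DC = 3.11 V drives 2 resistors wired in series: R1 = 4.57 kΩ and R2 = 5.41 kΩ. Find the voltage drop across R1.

V ≈ 1.42 V

ΣR = 4.57 + 5.41 = 9.980 kΩ.
V = V_DC · R/ΣR = 3.11 × 0.4579 = 1.424 V.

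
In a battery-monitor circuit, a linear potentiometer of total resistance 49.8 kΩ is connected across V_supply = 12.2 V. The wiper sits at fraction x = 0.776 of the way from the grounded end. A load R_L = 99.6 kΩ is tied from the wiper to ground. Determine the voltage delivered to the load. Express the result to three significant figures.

The pot divides into 11.16 kΩ above the wiper and 38.64 kΩ below.
Lower segment in parallel with the load: 38.64 ‖ 99.6 = 27.84 kΩ.
Then V_out = V_supply · 27.84/(11.16 + 27.84) = 8.710 V.

V_out ≈ 8.71 V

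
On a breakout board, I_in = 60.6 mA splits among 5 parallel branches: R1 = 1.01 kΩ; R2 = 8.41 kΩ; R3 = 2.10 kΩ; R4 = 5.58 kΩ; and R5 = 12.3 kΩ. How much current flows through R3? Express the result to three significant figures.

I ≈ 15.6 mA

Conductances: ΣG = 1/1.01 + 1/8.41 + 1/2.10 + 1/5.58 + 1/12.3 = 1.846 (1/kΩ).
Current divider: I(R3) = I_in · G_k/ΣG = 60.6 × (0.4762/1.846) = 60.6 × 0.2580 = 15.63 mA.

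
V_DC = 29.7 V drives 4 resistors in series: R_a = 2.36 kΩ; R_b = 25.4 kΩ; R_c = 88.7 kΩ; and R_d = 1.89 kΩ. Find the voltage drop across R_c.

Series total: ΣR = 2.36 + 25.4 + 88.7 + 1.89 = 118.3 kΩ.
By the voltage-divider rule, V = 29.7 × 88.70/118.3 = 22.26 V.

V ≈ 22.3 V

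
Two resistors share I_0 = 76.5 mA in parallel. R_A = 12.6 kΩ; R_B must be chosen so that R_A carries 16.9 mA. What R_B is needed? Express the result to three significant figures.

In a two-way split, I_A/I_0 = R_B/(R_A + R_B).
16.9/76.5 = R_B/(R_A + R_B) → R_B = R_A · (0.2209)/(1 − 0.2209) = 12.6 × 0.2836 = 3.573 kΩ.

R_B ≈ 3.57 kΩ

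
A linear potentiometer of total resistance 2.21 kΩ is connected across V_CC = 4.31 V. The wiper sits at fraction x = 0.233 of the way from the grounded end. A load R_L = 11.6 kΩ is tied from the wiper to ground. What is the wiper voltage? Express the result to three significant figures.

V_out ≈ 0.971 V

The pot divides into 1.695 kΩ above the wiper and 0.5149 kΩ below.
R_L loads the lower segment: effective lower R = 0.4930 kΩ.
Loaded-divider output: V_out = 4.31 × 0.2253 = 0.9712 V.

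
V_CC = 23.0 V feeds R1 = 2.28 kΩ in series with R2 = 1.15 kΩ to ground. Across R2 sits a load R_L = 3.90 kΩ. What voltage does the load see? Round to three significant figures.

V_out ≈ 6.45 V

R2 ‖ R_L = (1.15 × 3.90)/(1.15 + 3.90) = 0.8881 kΩ.
Then V_out = V_CC · R2'/(R1 + R2') = 23.0 × 0.8881/3.168 = 6.448 V.
(Unloaded it would be 7.71 V; the load pulls it down.)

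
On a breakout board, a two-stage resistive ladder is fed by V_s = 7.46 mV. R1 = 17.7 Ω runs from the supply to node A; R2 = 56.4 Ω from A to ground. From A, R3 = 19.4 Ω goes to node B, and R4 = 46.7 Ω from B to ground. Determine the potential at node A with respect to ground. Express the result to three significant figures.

V_A ≈ 4.72 mV

Node A sees R2 in parallel with the series input of stage 2, R3 + R4 = 66.10 Ω.
Effective lower resistance at A: R2 ‖ 66.10 = 30.43 Ω.
V_A = 7.46 × 30.43/(17.7 + 30.43) = 4.717 mV.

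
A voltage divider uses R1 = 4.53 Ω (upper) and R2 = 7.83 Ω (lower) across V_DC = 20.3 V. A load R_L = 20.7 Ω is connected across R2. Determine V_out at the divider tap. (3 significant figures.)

V_out ≈ 11.3 V

R2 ‖ R_L = (7.83 × 20.7)/(7.83 + 20.7) = 5.681 Ω.
Now apply the divider: V_out = 20.3 × 0.5564 = 11.29 V.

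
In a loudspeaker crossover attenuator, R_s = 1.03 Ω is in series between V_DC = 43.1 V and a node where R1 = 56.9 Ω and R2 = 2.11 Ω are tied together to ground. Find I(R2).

I ≈ 13.6 A

Parallel bank: R_p = 1/(1/56.9 + 1/2.11) = 2.035 Ω.
V_A by voltage divider: V_A = 43.1 × 2.035/(1.03 + 2.035) = 28.61 V.
Branch current I = V_A/R2 = 28.61/2.11 = 13.56 A.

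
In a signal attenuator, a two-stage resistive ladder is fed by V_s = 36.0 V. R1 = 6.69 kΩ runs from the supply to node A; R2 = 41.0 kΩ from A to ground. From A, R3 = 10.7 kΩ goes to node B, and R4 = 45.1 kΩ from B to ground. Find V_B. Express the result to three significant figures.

The second stage (R3 + R4 = 55.80 kΩ) loads node A in parallel with R2.
R2 ‖ (R3+R4) = 23.63 kΩ.
V_A = 36.0 × 23.63/(6.69 + 23.63) = 28.06 V.
Stage 2 is unloaded, so V_B = V_A · R4/(R3+R4) = 28.06 × 45.1/55.80 = 22.68 V.

V_B ≈ 22.7 V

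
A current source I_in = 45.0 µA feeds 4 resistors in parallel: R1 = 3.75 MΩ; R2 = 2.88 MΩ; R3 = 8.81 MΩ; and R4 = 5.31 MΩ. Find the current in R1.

I ≈ 13.1 µA

Total conductance ΣG = 1/3.75 + 1/2.88 + 1/8.81 + 1/5.31 = 0.9157 (units of 1/MΩ).
Current divider: I(R1) = I_in · G_k/ΣG = 45.0 × (0.2667/0.9157) = 45.0 × 0.2912 = 13.10 µA.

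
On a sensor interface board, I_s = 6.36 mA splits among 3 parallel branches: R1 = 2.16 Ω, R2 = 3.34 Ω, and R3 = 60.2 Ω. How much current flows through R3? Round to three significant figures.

I ≈ 0.136 mA

ΣG = 1/2.16 + 1/3.34 + 1/60.2 = 0.7790.
R3 takes the fraction G_k/ΣG = 0.01661/0.7790 = 0.02132, so I = 6.36 × 0.02132 = 0.1356 mA.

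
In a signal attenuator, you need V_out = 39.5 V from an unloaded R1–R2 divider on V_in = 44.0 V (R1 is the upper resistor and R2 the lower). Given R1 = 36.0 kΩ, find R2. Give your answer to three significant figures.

R2 ≈ 316 kΩ

Required fraction k = V_out/V_in = 0.8977.
R2 = R1 · 0.8977/(1 − 0.8977) = 316.0 kΩ.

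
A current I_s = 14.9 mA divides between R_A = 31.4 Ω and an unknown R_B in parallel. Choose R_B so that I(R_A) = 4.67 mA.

R_B ≈ 14.3 Ω

The fraction through R_A equals R_B/(R_A+R_B).
4.67/14.9 = R_B/(R_A + R_B) → R_B = R_A · (0.3134)/(1 − 0.3134) = 31.4 × 0.4565 = 14.33 Ω.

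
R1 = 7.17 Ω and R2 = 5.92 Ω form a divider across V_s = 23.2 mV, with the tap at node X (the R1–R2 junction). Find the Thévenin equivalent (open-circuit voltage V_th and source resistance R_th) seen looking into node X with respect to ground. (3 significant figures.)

V_th ≈ 10.5 mV, R_th ≈ 3.24 Ω

V_th is the unloaded tap voltage: V_s · R2/(R1+R2) = 23.2 × 0.4523 = 10.49 mV.
Zeroing V_s shorts the top of R1 to ground, so R_th = R1 ‖ R2 = 3.243 Ω.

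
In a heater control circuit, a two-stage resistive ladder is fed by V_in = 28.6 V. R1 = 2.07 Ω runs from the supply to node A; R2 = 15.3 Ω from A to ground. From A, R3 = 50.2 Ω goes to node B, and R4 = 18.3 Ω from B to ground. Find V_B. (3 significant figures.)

Looking into the second stage from A: R3 + R4 = 68.50 Ω appears in parallel with R2.
Effective lower resistance at A: R2 ‖ 68.50 = 12.51 Ω.
First divider: V_A = V_in · 12.51/(2.07 + 12.51) = 24.54 V.
Then the unloaded second divider: V_B = V_A × R4/(R3+R4) = 24.54 × 0.2672 = 6.556 V.

V_B ≈ 6.56 V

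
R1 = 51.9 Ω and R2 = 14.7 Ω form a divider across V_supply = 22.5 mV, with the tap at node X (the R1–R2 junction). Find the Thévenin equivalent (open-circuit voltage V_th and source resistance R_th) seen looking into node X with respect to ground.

Open-circuit (no load on X): V_th = V_supply · R2/(R1 + R2) = 22.5 × 14.7/(51.90 + 14.7) = 4.966 mV.
Zeroing V_supply shorts the top of R1 to ground, so R_th = R1 ‖ R2 = 11.46 Ω.

V_th ≈ 4.97 mV, R_th ≈ 11.5 Ω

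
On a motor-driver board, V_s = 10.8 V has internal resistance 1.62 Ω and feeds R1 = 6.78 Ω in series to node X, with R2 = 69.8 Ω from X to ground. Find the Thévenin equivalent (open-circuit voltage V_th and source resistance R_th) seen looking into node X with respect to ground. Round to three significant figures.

V_th ≈ 9.64 V, R_th ≈ 7.50 Ω

R1' = 1.62 + 6.78 = 8.400 Ω (source resistance + R1).
V_th is the unloaded tap voltage: V_s · R2/(R1'+R2) = 10.8 × 0.8926 = 9.640 V.
Zeroing V_s shorts the top of R1' to ground, so R_th = R1' ‖ R2 = 7.498 Ω.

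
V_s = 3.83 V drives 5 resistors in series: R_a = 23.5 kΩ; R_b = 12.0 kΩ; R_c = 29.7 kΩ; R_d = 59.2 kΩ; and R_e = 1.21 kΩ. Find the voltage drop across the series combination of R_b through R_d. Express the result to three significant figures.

V ≈ 3.08 V

Series total: ΣR = 23.5 + 12.0 + 29.7 + 59.2 + 1.21 = 125.6 kΩ.
R_{R_b..R_d} = 12.0 + 29.7 + 59.2 = 100.9 kΩ.
Voltage divider: V = V_s · (100.9 / 125.6) = 3.83 × 0.8033 = 3.077 V.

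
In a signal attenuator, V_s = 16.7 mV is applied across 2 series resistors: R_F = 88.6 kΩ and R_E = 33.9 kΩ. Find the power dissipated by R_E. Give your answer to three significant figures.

P ≈ 0.630 nW

The common current is I = 16.7/122.5 = 0.1363 µA.
V(R_E) = I·R = 4.621 mV; P = V·I = 4.621 × 0.1363 = 0.6300 nW.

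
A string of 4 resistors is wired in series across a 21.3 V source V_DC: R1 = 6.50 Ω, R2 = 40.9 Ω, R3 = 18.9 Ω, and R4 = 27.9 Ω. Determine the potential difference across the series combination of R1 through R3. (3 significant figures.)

V ≈ 15.0 V

Series total: ΣR = 6.50 + 40.9 + 18.9 + 27.9 = 94.20 Ω.
R_{R1..R3} = 6.50 + 40.9 + 18.9 = 66.30 Ω.
V = V_DC · R/ΣR = 21.3 × 0.7038 = 14.99 V.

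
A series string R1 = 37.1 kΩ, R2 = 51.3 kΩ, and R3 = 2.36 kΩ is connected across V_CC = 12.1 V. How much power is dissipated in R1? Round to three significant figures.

P ≈ 0.659 mW

Series current I = V_CC/ΣR = 12.1/90.76 = 0.1333 mA.
P(R1) = I²·R1 = (0.1333)² × 37.1 = 0.6594 mW.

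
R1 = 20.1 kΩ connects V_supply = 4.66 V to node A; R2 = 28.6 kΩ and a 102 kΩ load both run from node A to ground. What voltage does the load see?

V_out ≈ 2.45 V

First combine the lower leg with the load: R2 ‖ R_L = 22.34 kΩ.
Now apply the divider: V_out = 4.66 × 0.5264 = 2.453 V.
(Unloaded it would be 2.74 V; the load pulls it down.)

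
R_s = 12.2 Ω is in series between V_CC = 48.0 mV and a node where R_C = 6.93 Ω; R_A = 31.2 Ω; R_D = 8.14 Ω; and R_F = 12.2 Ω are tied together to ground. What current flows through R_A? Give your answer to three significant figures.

I ≈ 0.272 mA

Combine the parallel branches: R_p = (1/6.93 + 1/31.2 + 1/8.14 + 1/12.2)⁻¹ = 2.624 Ω.
V_A by voltage divider: V_A = 48.0 × 2.624/(12.2 + 2.624) = 8.495 mV.
I(R_A) = V_A / R_A = 8.495/31.2 = 0.2723 mA.
(Equivalently: I_total = 3.238 mA, then current-divider fraction G_k/ΣG = 0.08409.)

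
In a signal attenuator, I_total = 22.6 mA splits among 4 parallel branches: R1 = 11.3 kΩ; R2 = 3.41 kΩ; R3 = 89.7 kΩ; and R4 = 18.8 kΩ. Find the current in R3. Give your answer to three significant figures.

Conductances: ΣG = 1/11.3 + 1/3.41 + 1/89.7 + 1/18.8 = 0.4461 (1/kΩ).
By the current-divider rule, I = I_total · G_k/ΣG = 22.6 × 0.02499 = 0.5648 mA.

I ≈ 0.565 mA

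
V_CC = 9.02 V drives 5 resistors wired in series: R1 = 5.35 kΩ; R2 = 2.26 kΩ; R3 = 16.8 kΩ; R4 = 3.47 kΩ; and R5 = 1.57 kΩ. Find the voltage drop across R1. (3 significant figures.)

V ≈ 1.64 V

ΣR = 5.35 + 2.26 + 16.8 + 3.47 + 1.57 = 29.45 kΩ.
V = V_CC · R/ΣR = 9.02 × 0.1817 = 1.639 V.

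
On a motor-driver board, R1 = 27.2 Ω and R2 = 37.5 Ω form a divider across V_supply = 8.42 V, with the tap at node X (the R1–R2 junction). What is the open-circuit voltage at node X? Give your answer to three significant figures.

V_th ≈ 4.88 V

Open-circuit (no load on X): V_th = V_supply · R2/(R1 + R2) = 8.42 × 37.5/(27.20 + 37.5) = 4.880 V.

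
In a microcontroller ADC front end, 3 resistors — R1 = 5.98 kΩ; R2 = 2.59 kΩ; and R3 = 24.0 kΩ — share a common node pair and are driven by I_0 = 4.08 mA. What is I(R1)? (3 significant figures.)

ΣG = 1/5.98 + 1/2.59 + 1/24.0 = 0.5950.
R1 takes the fraction G_k/ΣG = 0.1672/0.5950 = 0.2811, so I = 4.08 × 0.2811 = 1.147 mA.

I ≈ 1.15 mA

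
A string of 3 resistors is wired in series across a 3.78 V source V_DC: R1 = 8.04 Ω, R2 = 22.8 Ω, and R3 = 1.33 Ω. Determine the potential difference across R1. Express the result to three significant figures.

V ≈ 0.945 V

Total series resistance ΣR = 8.04 + 22.8 + 1.33 = 32.17 Ω.
V = V_DC · R/ΣR = 3.78 × 0.2499 = 0.9447 V.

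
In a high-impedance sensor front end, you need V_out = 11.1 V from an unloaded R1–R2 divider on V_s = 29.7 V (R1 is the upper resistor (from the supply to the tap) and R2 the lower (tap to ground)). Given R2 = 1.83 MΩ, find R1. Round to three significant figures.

V_out/V_s = R2/(R1+R2) = 0.3737.
So R1 = R2 · (V_s/V_out − 1) = 1.83 × (29.7/11.1 − 1) = 1.83 × 1.676 = 3.066 MΩ.

R1 ≈ 3.07 MΩ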